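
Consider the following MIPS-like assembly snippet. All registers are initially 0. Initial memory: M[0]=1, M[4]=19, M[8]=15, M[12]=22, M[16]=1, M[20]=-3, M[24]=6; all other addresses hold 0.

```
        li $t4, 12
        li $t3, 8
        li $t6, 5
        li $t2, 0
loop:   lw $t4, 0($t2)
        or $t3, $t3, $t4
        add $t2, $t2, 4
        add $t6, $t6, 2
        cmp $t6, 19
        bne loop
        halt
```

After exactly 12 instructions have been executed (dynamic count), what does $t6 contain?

after li $t4, 12: $t4=12
after li $t3, 8: $t3=8
after li $t6, 5: $t6=5
after li $t2, 0: $t2=0
after lw $t4, 0($t2): $t4=M[0]=1
after or $t3, $t3, $t4: $t3=8|1=9
after add $t2, $t2, 4: $t2=0+4=4
after add $t6, $t6, 2: $t6=5+2=7
cmp $t6, 19  (cmp 7,19)
bne loop: taken
after lw $t4, 0($t2): $t4=M[4]=19
after or $t3, $t3, $t4: $t3=9|19=27
After step 12: $t6 = 7.

7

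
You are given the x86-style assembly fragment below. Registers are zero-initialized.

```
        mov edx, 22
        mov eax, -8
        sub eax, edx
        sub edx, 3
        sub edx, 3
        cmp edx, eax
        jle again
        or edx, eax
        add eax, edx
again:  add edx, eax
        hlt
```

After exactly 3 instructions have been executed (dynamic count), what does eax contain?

edx=22
eax=-8
eax=(-8)-22=-30
After step 3: eax = -30.

-30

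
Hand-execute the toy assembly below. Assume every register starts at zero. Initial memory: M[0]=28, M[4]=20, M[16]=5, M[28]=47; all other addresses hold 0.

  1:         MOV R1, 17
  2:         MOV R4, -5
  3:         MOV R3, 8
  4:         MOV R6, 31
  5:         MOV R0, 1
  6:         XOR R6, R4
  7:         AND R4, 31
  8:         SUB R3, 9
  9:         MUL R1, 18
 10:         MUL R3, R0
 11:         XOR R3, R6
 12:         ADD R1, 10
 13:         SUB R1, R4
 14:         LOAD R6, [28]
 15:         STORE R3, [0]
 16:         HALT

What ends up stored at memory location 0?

27

after MOV R1, 17: R1=17
after MOV R4, -5: R4=-5
after MOV R3, 8: R3=8
after MOV R6, 31: R6=31
after MOV R0, 1: R0=1
after XOR R6, R4: R6=31^(-5)=-28
after AND R4, 31: R4=(-5)&31=27
after SUB R3, 9: R3=8-9=-1
after MUL R1, 18: R1=17*18=306
after MUL R3, R0: R3=(-1)*1=-1
after XOR R3, R6: R3=(-1)^(-28)=27
after ADD R1, 10: R1=306+10=316
after SUB R1, R4: R1=316-27=289
after LOAD R6, [28]: R6=M[28]=47
STORE R3, [0] → M[0]=27
halt.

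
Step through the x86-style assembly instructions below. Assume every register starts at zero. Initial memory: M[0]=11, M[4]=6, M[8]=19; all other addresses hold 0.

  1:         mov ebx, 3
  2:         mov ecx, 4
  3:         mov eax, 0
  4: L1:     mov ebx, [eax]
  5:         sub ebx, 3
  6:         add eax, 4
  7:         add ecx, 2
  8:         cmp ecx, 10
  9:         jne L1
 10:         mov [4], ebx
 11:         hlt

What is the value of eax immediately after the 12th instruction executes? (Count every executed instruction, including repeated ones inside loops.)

8

after mov ebx, 3: ebx=3
after mov ecx, 4: ecx=4
after mov eax, 0: eax=0
after mov ebx, [eax]: ebx=M[0]=11
after sub ebx, 3: ebx=11-3=8
after add eax, 4: eax=0+4=4
after add ecx, 2: ecx=4+2=6
cmp ecx, 10  (cmp 6,10)
jne L1: taken
after mov ebx, [eax]: ebx=M[4]=6
after sub ebx, 3: ebx=6-3=3
after add eax, 4: eax=4+4=8
After step 12: eax = 8.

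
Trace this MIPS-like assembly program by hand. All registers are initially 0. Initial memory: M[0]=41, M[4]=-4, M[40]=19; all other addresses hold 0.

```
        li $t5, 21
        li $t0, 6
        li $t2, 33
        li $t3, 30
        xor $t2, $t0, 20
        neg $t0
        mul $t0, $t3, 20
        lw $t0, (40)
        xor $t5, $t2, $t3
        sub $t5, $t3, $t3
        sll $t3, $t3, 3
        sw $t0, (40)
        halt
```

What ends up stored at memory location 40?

$t5=21
$t0=6
$t2=33
$t3=30
$t2=6^20=18
$t0=-(6)=-6
$t0=30*20=600
$t0=M[40]=19
$t5=18^30=12
$t5=30-30=0
$t3=30<<3=240
sw $t0, (40) → M[40]=19
halt.

19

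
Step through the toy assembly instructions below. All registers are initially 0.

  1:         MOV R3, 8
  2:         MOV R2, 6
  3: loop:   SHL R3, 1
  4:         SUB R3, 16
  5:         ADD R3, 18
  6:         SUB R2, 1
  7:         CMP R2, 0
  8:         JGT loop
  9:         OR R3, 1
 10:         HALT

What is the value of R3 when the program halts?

after MOV R3, 8: R3=8
after MOV R2, 6: R2=6
after SHL R3, 1: R3=8<<1=16
after SUB R3, 16: R3=16-16=0
after ADD R3, 18: R3=0+18=18
after SUB R2, 1: R2=6-1=5
CMP R2, 0  (cmp 5,0)
JGT loop: taken
after SHL R3, 1: R3=18<<1=36
after SUB R3, 16: R3=36-16=20
after ADD R3, 18: R3=20+18=38
after SUB R2, 1: R2=5-1=4
CMP R2, 0  (cmp 4,0)
JGT loop: taken
after SHL R3, 1: R3=38<<1=76
after SUB R3, 16: R3=76-16=60
after ADD R3, 18: R3=60+18=78
after SUB R2, 1: R2=4-1=3
CMP R2, 0  (cmp 3,0)
JGT loop: taken
after SHL R3, 1: R3=78<<1=156
after SUB R3, 16: R3=156-16=140
after ADD R3, 18: R3=140+18=158
after SUB R2, 1: R2=3-1=2
CMP R2, 0  (cmp 2,0)
JGT loop: taken
after SHL R3, 1: R3=158<<1=316
after SUB R3, 16: R3=316-16=300
after ADD R3, 18: R3=300+18=318
after SUB R2, 1: R2=2-1=1
CMP R2, 0  (cmp 1,0)
JGT loop: taken
after SHL R3, 1: R3=318<<1=636
after SUB R3, 16: R3=636-16=620
after ADD R3, 18: R3=620+18=638
after SUB R2, 1: R2=1-1=0
CMP R2, 0  (cmp 0,0)
JGT loop: not taken
after OR R3, 1: R3=638|1=639
halt.

639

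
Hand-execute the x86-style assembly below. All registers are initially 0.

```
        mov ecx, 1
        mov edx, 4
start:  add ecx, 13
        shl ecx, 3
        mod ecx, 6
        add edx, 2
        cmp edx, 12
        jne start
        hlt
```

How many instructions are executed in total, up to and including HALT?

27

ecx=1
edx=4
ecx=1+13=14
ecx=14<<3=112
ecx=112%6=4
edx=4+2=6
cmp edx, 12  (cmp 6,12)
jne start: taken
ecx=4+13=17
ecx=17<<3=136
ecx=136%6=4
edx=6+2=8
cmp edx, 12  (cmp 8,12)
jne start: taken
ecx=4+13=17
ecx=17<<3=136
ecx=136%6=4
edx=8+2=10
cmp edx, 12  (cmp 10,12)
jne start: taken
ecx=4+13=17
ecx=17<<3=136
ecx=136%6=4
edx=10+2=12
cmp edx, 12  (cmp 12,12)
jne start: not taken
halt.
Total executed instructions: 27.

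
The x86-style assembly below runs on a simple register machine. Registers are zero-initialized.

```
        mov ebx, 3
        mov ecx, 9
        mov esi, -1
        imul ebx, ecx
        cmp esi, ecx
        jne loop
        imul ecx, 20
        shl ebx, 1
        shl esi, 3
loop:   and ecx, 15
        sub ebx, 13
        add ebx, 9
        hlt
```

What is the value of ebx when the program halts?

23

ebx=3
ecx=9
esi=-1
ebx=3*9=27
cmp esi, ecx  (cmp -1,9)
jne loop: taken
ecx=9&15=9
ebx=27-13=14
ebx=14+9=23
halt.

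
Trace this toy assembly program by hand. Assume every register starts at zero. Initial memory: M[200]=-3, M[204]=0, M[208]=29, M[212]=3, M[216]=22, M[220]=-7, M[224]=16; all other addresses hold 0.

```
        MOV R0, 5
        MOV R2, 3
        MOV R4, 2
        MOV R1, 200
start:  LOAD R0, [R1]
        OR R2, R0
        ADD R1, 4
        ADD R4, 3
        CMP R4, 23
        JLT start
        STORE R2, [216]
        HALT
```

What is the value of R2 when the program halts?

MOV R0, 5 → R0=5
MOV R2, 3 → R2=3
MOV R4, 2 → R4=2
MOV R1, 200 → R1=200
LOAD R0, [R1] → R0=M[200]=-3
OR R2, R0 → R2=3|(-3)=-1
ADD R1, 4 → R1=200+4=204
ADD R4, 3 → R4=2+3=5
CMP R4, 23  (cmp 5,23)
JLT start: taken
LOAD R0, [R1] → R0=M[204]=0
OR R2, R0 → R2=(-1)|0=-1
ADD R1, 4 → R1=204+4=208
ADD R4, 3 → R4=5+3=8
CMP R4, 23  (cmp 8,23)
JLT start: taken
LOAD R0, [R1] → R0=M[208]=29
OR R2, R0 → R2=(-1)|29=-1
ADD R1, 4 → R1=208+4=212
ADD R4, 3 → R4=8+3=11
CMP R4, 23  (cmp 11,23)
JLT start: taken
LOAD R0, [R1] → R0=M[212]=3
OR R2, R0 → R2=(-1)|3=-1
ADD R1, 4 → R1=212+4=216
ADD R4, 3 → R4=11+3=14
CMP R4, 23  (cmp 14,23)
JLT start: taken
LOAD R0, [R1] → R0=M[216]=22
OR R2, R0 → R2=(-1)|22=-1
ADD R1, 4 → R1=216+4=220
ADD R4, 3 → R4=14+3=17
CMP R4, 23  (cmp 17,23)
JLT start: taken
LOAD R0, [R1] → R0=M[220]=-7
OR R2, R0 → R2=(-1)|(-7)=-1
ADD R1, 4 → R1=220+4=224
ADD R4, 3 → R4=17+3=20
CMP R4, 23  (cmp 20,23)
JLT start: taken
LOAD R0, [R1] → R0=M[224]=16
OR R2, R0 → R2=(-1)|16=-1
ADD R1, 4 → R1=224+4=228
ADD R4, 3 → R4=20+3=23
CMP R4, 23  (cmp 23,23)
JLT start: not taken
STORE R2, [216] → M[216]=-1
halt.

-1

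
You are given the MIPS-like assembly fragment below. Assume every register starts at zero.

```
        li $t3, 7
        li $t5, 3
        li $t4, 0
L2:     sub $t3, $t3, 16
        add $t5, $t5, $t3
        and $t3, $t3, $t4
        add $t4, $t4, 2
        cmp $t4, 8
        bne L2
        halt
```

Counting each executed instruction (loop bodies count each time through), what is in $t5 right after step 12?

-22

$t3=7
$t5=3
$t4=0
$t3=7-16=-9
$t5=3+(-9)=-6
$t3=(-9)&0=0
$t4=0+2=2
cmp $t4, 8  (cmp 2,8)
bne L2: taken
$t3=0-16=-16
$t5=(-6)+(-16)=-22
$t3=(-16)&2=0
After step 12: $t5 = -22.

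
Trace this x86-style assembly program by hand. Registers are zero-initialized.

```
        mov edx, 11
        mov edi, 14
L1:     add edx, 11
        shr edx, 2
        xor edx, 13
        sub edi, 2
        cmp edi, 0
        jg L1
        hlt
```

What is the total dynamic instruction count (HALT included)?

mov edx, 11 → edx=11
mov edi, 14 → edi=14
add edx, 11 → edx=11+11=22
shr edx, 2 → edx=22>>2=5
xor edx, 13 → edx=5^13=8
sub edi, 2 → edi=14-2=12
cmp edi, 0  (cmp 12,0)
jg L1: taken
add edx, 11 → edx=8+11=19
shr edx, 2 → edx=19>>2=4
xor edx, 13 → edx=4^13=9
sub edi, 2 → edi=12-2=10
cmp edi, 0  (cmp 10,0)
jg L1: taken
add edx, 11 → edx=9+11=20
shr edx, 2 → edx=20>>2=5
xor edx, 13 → edx=5^13=8
sub edi, 2 → edi=10-2=8
cmp edi, 0  (cmp 8,0)
jg L1: taken
add edx, 11 → edx=8+11=19
shr edx, 2 → edx=19>>2=4
xor edx, 13 → edx=4^13=9
sub edi, 2 → edi=8-2=6
cmp edi, 0  (cmp 6,0)
jg L1: taken
add edx, 11 → edx=9+11=20
shr edx, 2 → edx=20>>2=5
xor edx, 13 → edx=5^13=8
sub edi, 2 → edi=6-2=4
cmp edi, 0  (cmp 4,0)
jg L1: taken
add edx, 11 → edx=8+11=19
shr edx, 2 → edx=19>>2=4
xor edx, 13 → edx=4^13=9
sub edi, 2 → edi=4-2=2
cmp edi, 0  (cmp 2,0)
jg L1: taken
add edx, 11 → edx=9+11=20
shr edx, 2 → edx=20>>2=5
xor edx, 13 → edx=5^13=8
sub edi, 2 → edi=2-2=0
cmp edi, 0  (cmp 0,0)
jg L1: not taken
halt.
Total executed instructions: 45.

45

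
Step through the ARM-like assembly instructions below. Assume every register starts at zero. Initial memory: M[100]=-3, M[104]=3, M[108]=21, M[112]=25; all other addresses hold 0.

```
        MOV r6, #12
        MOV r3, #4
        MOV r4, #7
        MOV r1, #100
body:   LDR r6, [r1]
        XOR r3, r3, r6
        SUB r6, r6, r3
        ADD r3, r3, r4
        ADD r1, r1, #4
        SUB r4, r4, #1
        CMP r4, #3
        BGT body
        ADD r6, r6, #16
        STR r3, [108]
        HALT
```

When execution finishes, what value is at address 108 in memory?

MOV r6, #12 → r6=12
MOV r3, #4 → r3=4
MOV r4, #7 → r4=7
MOV r1, #100 → r1=100
LDR r6, [r1] → r6=M[100]=-3
XOR r3, r3, r6 → r3=4^(-3)=-7
SUB r6, r6, r3 → r6=(-3)-(-7)=4
ADD r3, r3, r4 → r3=(-7)+7=0
ADD r1, r1, #4 → r1=100+4=104
SUB r4, r4, #1 → r4=7-1=6
CMP r4, #3  (cmp 6,3)
BGT body: taken
LDR r6, [r1] → r6=M[104]=3
XOR r3, r3, r6 → r3=0^3=3
SUB r6, r6, r3 → r6=3-3=0
ADD r3, r3, r4 → r3=3+6=9
ADD r1, r1, #4 → r1=104+4=108
SUB r4, r4, #1 → r4=6-1=5
CMP r4, #3  (cmp 5,3)
BGT body: taken
LDR r6, [r1] → r6=M[108]=21
XOR r3, r3, r6 → r3=9^21=28
SUB r6, r6, r3 → r6=21-28=-7
ADD r3, r3, r4 → r3=28+5=33
ADD r1, r1, #4 → r1=108+4=112
SUB r4, r4, #1 → r4=5-1=4
CMP r4, #3  (cmp 4,3)
BGT body: taken
LDR r6, [r1] → r6=M[112]=25
XOR r3, r3, r6 → r3=33^25=56
SUB r6, r6, r3 → r6=25-56=-31
ADD r3, r3, r4 → r3=56+4=60
ADD r1, r1, #4 → r1=112+4=116
SUB r4, r4, #1 → r4=4-1=3
CMP r4, #3  (cmp 3,3)
BGT body: not taken
ADD r6, r6, #16 → r6=(-31)+16=-15
STR r3, [108] → M[108]=60
halt.

60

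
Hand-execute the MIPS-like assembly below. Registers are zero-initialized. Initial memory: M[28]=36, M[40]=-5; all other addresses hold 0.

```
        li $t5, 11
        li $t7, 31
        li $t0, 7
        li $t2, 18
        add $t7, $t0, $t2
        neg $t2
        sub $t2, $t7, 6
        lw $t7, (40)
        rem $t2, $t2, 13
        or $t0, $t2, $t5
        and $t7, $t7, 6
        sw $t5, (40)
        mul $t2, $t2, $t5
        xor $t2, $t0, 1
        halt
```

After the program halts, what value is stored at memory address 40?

11

li $t5, 11 → $t5=11
li $t7, 31 → $t7=31
li $t0, 7 → $t0=7
li $t2, 18 → $t2=18
add $t7, $t0, $t2 → $t7=7+18=25
neg $t2 → $t2=-(18)=-18
sub $t2, $t7, 6 → $t2=25-6=19
lw $t7, (40) → $t7=M[40]=-5
rem $t2, $t2, 13 → $t2=19%13=6
or $t0, $t2, $t5 → $t0=6|11=15
and $t7, $t7, 6 → $t7=(-5)&6=2
sw $t5, (40) → M[40]=11
mul $t2, $t2, $t5 → $t2=6*11=66
xor $t2, $t0, 1 → $t2=15^1=14
halt.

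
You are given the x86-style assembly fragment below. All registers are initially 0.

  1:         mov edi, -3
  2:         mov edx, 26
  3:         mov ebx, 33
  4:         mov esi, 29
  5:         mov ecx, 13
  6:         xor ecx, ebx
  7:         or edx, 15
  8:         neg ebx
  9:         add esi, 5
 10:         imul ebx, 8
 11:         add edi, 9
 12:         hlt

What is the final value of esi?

34

mov edi, -3 → edi=-3
mov edx, 26 → edx=26
mov ebx, 33 → ebx=33
mov esi, 29 → esi=29
mov ecx, 13 → ecx=13
xor ecx, ebx → ecx=13^33=44
or edx, 15 → edx=26|15=31
neg ebx → ebx=-(33)=-33
add esi, 5 → esi=29+5=34
imul ebx, 8 → ebx=(-33)*8=-264
add edi, 9 → edi=(-3)+9=6
halt.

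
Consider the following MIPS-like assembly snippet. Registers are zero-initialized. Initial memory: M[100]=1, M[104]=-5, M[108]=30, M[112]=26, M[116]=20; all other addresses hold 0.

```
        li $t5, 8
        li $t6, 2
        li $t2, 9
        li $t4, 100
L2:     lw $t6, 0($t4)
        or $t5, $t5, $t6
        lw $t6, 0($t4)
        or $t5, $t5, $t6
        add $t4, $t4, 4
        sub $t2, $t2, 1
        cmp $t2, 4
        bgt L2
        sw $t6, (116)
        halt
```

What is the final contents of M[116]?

20

li $t5, 8 → $t5=8
li $t6, 2 → $t6=2
li $t2, 9 → $t2=9
li $t4, 100 → $t4=100
lw $t6, 0($t4) → $t6=M[100]=1
or $t5, $t5, $t6 → $t5=8|1=9
lw $t6, 0($t4) → $t6=M[100]=1
or $t5, $t5, $t6 → $t5=9|1=9
add $t4, $t4, 4 → $t4=100+4=104
sub $t2, $t2, 1 → $t2=9-1=8
cmp $t2, 4  (cmp 8,4)
bgt L2: taken
lw $t6, 0($t4) → $t6=M[104]=-5
or $t5, $t5, $t6 → $t5=9|(-5)=-5
lw $t6, 0($t4) → $t6=M[104]=-5
or $t5, $t5, $t6 → $t5=(-5)|(-5)=-5
add $t4, $t4, 4 → $t4=104+4=108
sub $t2, $t2, 1 → $t2=8-1=7
cmp $t2, 4  (cmp 7,4)
bgt L2: taken
lw $t6, 0($t4) → $t6=M[108]=30
or $t5, $t5, $t6 → $t5=(-5)|30=-1
lw $t6, 0($t4) → $t6=M[108]=30
or $t5, $t5, $t6 → $t5=(-1)|30=-1
add $t4, $t4, 4 → $t4=108+4=112
sub $t2, $t2, 1 → $t2=7-1=6
cmp $t2, 4  (cmp 6,4)
bgt L2: taken
lw $t6, 0($t4) → $t6=M[112]=26
or $t5, $t5, $t6 → $t5=(-1)|26=-1
lw $t6, 0($t4) → $t6=M[112]=26
or $t5, $t5, $t6 → $t5=(-1)|26=-1
add $t4, $t4, 4 → $t4=112+4=116
sub $t2, $t2, 1 → $t2=6-1=5
cmp $t2, 4  (cmp 5,4)
bgt L2: taken
lw $t6, 0($t4) → $t6=M[116]=20
or $t5, $t5, $t6 → $t5=(-1)|20=-1
lw $t6, 0($t4) → $t6=M[116]=20
or $t5, $t5, $t6 → $t5=(-1)|20=-1
add $t4, $t4, 4 → $t4=116+4=120
sub $t2, $t2, 1 → $t2=5-1=4
cmp $t2, 4  (cmp 4,4)
bgt L2: not taken
sw $t6, (116) → M[116]=20
halt.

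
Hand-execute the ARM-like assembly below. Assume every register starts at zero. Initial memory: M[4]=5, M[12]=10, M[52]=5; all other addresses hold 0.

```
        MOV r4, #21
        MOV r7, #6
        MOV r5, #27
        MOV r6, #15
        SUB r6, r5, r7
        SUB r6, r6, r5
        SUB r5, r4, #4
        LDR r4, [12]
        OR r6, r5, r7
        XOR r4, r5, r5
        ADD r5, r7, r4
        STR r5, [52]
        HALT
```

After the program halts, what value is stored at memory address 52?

MOV r4, #21 → r4=21
MOV r7, #6 → r7=6
MOV r5, #27 → r5=27
MOV r6, #15 → r6=15
SUB r6, r5, r7 → r6=27-6=21
SUB r6, r6, r5 → r6=21-27=-6
SUB r5, r4, #4 → r5=21-4=17
LDR r4, [12] → r4=M[12]=10
OR r6, r5, r7 → r6=17|6=23
XOR r4, r5, r5 → r4=17^17=0
ADD r5, r7, r4 → r5=6+0=6
STR r5, [52] → M[52]=6
halt.

6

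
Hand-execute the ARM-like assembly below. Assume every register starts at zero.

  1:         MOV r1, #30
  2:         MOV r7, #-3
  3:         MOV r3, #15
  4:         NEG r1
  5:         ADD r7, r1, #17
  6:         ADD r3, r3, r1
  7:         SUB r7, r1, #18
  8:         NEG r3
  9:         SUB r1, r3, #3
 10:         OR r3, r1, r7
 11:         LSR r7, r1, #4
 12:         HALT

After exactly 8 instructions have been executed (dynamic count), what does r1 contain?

-30

MOV r1, #30 → r1=30
MOV r7, #-3 → r7=-3
MOV r3, #15 → r3=15
NEG r1 → r1=-(30)=-30
ADD r7, r1, #17 → r7=(-30)+17=-13
ADD r3, r3, r1 → r3=15+(-30)=-15
SUB r7, r1, #18 → r7=(-30)-18=-48
NEG r3 → r3=-(-15)=15
After step 8: r1 = -30.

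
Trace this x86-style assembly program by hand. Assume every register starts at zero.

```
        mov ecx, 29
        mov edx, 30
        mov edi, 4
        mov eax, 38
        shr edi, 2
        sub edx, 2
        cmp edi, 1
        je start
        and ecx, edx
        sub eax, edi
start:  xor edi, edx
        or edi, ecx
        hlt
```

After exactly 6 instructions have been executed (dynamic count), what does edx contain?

ecx=29
edx=30
edi=4
eax=38
edi=4>>2=1
edx=30-2=28
After step 6: edx = 28.

28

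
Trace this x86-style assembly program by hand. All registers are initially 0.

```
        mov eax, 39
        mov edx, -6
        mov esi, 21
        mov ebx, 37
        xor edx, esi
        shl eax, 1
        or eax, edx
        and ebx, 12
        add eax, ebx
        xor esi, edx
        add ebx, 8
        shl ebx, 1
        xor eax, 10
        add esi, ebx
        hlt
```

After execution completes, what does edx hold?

-17

mov eax, 39 → eax=39
mov edx, -6 → edx=-6
mov esi, 21 → esi=21
mov ebx, 37 → ebx=37
xor edx, esi → edx=(-6)^21=-17
shl eax, 1 → eax=39<<1=78
or eax, edx → eax=78|(-17)=-17
and ebx, 12 → ebx=37&12=4
add eax, ebx → eax=(-17)+4=-13
xor esi, edx → esi=21^(-17)=-6
add ebx, 8 → ebx=4+8=12
shl ebx, 1 → ebx=12<<1=24
xor eax, 10 → eax=(-13)^10=-7
add esi, ebx → esi=(-6)+24=18
halt.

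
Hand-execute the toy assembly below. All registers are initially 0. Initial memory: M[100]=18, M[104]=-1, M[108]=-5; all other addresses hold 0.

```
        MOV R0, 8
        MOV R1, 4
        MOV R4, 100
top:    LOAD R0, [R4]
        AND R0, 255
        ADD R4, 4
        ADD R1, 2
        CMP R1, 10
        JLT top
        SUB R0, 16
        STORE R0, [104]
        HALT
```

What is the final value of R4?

112

after MOV R0, 8: R0=8
after MOV R1, 4: R1=4
after MOV R4, 100: R4=100
after LOAD R0, [R4]: R0=M[100]=18
after AND R0, 255: R0=18&255=18
after ADD R4, 4: R4=100+4=104
after ADD R1, 2: R1=4+2=6
CMP R1, 10  (cmp 6,10)
JLT top: taken
after LOAD R0, [R4]: R0=M[104]=-1
after AND R0, 255: R0=(-1)&255=255
after ADD R4, 4: R4=104+4=108
after ADD R1, 2: R1=6+2=8
CMP R1, 10  (cmp 8,10)
JLT top: taken
after LOAD R0, [R4]: R0=M[108]=-5
after AND R0, 255: R0=(-5)&255=251
after ADD R4, 4: R4=108+4=112
after ADD R1, 2: R1=8+2=10
CMP R1, 10  (cmp 10,10)
JLT top: not taken
after SUB R0, 16: R0=251-16=235
STORE R0, [104] → M[104]=235
halt.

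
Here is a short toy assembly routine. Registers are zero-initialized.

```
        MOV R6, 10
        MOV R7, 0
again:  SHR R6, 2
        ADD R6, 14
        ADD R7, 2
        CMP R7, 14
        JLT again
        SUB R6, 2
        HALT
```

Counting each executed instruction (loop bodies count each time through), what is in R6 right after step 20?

18

MOV R6, 10 → R6=10
MOV R7, 0 → R7=0
SHR R6, 2 → R6=10>>2=2
ADD R6, 14 → R6=2+14=16
ADD R7, 2 → R7=0+2=2
CMP R7, 14  (cmp 2,14)
JLT again: taken
SHR R6, 2 → R6=16>>2=4
ADD R6, 14 → R6=4+14=18
ADD R7, 2 → R7=2+2=4
CMP R7, 14  (cmp 4,14)
JLT again: taken
SHR R6, 2 → R6=18>>2=4
ADD R6, 14 → R6=4+14=18
ADD R7, 2 → R7=4+2=6
CMP R7, 14  (cmp 6,14)
JLT again: taken
SHR R6, 2 → R6=18>>2=4
ADD R6, 14 → R6=4+14=18
ADD R7, 2 → R7=6+2=8
After step 20: R6 = 18.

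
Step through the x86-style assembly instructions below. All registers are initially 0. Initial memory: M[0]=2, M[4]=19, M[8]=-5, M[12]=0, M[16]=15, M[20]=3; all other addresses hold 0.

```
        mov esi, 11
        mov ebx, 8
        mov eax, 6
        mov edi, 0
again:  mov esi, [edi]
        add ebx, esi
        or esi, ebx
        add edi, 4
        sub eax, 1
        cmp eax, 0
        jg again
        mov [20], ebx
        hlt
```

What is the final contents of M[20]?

42

after mov esi, 11: esi=11
after mov ebx, 8: ebx=8
after mov eax, 6: eax=6
after mov edi, 0: edi=0
after mov esi, [edi]: esi=M[0]=2
after add ebx, esi: ebx=8+2=10
after or esi, ebx: esi=2|10=10
after add edi, 4: edi=0+4=4
after sub eax, 1: eax=6-1=5
cmp eax, 0  (cmp 5,0)
jg again: taken
after mov esi, [edi]: esi=M[4]=19
after add ebx, esi: ebx=10+19=29
after or esi, ebx: esi=19|29=31
after add edi, 4: edi=4+4=8
after sub eax, 1: eax=5-1=4
cmp eax, 0  (cmp 4,0)
jg again: taken
after mov esi, [edi]: esi=M[8]=-5
after add ebx, esi: ebx=29+(-5)=24
after or esi, ebx: esi=(-5)|24=-5
after add edi, 4: edi=8+4=12
after sub eax, 1: eax=4-1=3
cmp eax, 0  (cmp 3,0)
jg again: taken
after mov esi, [edi]: esi=M[12]=0
after add ebx, esi: ebx=24+0=24
after or esi, ebx: esi=0|24=24
after add edi, 4: edi=12+4=16
after sub eax, 1: eax=3-1=2
cmp eax, 0  (cmp 2,0)
jg again: taken
after mov esi, [edi]: esi=M[16]=15
after add ebx, esi: ebx=24+15=39
after or esi, ebx: esi=15|39=47
after add edi, 4: edi=16+4=20
after sub eax, 1: eax=2-1=1
cmp eax, 0  (cmp 1,0)
jg again: taken
after mov esi, [edi]: esi=M[20]=3
after add ebx, esi: ebx=39+3=42
after or esi, ebx: esi=3|42=43
after add edi, 4: edi=20+4=24
after sub eax, 1: eax=1-1=0
cmp eax, 0  (cmp 0,0)
jg again: not taken
mov [20], ebx → M[20]=42
halt.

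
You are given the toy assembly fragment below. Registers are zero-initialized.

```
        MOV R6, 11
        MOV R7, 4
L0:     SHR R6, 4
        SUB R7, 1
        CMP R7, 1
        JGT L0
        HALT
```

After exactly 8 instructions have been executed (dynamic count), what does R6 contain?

0

MOV R6, 11 → R6=11
MOV R7, 4 → R7=4
SHR R6, 4 → R6=11>>4=0
SUB R7, 1 → R7=4-1=3
CMP R7, 1  (cmp 3,1)
JGT L0: taken
SHR R6, 4 → R6=0>>4=0
SUB R7, 1 → R7=3-1=2
After step 8: R6 = 0.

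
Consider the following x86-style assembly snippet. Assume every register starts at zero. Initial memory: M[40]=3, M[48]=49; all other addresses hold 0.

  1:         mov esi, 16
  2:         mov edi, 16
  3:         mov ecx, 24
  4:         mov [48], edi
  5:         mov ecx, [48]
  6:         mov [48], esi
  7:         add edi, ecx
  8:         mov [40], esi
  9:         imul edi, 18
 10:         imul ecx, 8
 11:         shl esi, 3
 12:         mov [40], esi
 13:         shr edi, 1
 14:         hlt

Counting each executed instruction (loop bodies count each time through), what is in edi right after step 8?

esi=16
edi=16
ecx=24
mov [48], edi → M[48]=16
ecx=M[48]=16
mov [48], esi → M[48]=16
edi=16+16=32
mov [40], esi → M[40]=16
After step 8: edi = 32.

32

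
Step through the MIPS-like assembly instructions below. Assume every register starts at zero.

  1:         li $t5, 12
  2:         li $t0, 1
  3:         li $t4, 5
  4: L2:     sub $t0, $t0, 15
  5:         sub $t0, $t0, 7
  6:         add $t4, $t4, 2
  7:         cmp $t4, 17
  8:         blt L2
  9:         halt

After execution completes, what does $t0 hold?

$t5=12
$t0=1
$t4=5
$t0=1-15=-14
$t0=(-14)-7=-21
$t4=5+2=7
cmp $t4, 17  (cmp 7,17)
blt L2: taken
$t0=(-21)-15=-36
$t0=(-36)-7=-43
$t4=7+2=9
cmp $t4, 17  (cmp 9,17)
blt L2: taken
$t0=(-43)-15=-58
$t0=(-58)-7=-65
$t4=9+2=11
cmp $t4, 17  (cmp 11,17)
blt L2: taken
$t0=(-65)-15=-80
$t0=(-80)-7=-87
$t4=11+2=13
cmp $t4, 17  (cmp 13,17)
blt L2: taken
$t0=(-87)-15=-102
$t0=(-102)-7=-109
$t4=13+2=15
cmp $t4, 17  (cmp 15,17)
blt L2: taken
$t0=(-109)-15=-124
$t0=(-124)-7=-131
$t4=15+2=17
cmp $t4, 17  (cmp 17,17)
blt L2: not taken
halt.

-131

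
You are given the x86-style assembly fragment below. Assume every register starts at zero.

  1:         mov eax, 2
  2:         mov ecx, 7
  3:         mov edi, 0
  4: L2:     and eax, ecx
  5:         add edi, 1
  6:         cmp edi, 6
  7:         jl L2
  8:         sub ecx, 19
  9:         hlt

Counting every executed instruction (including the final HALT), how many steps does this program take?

29

mov eax, 2 → eax=2
mov ecx, 7 → ecx=7
mov edi, 0 → edi=0
and eax, ecx → eax=2&7=2
add edi, 1 → edi=0+1=1
cmp edi, 6  (cmp 1,6)
jl L2: taken
and eax, ecx → eax=2&7=2
add edi, 1 → edi=1+1=2
cmp edi, 6  (cmp 2,6)
jl L2: taken
and eax, ecx → eax=2&7=2
add edi, 1 → edi=2+1=3
cmp edi, 6  (cmp 3,6)
jl L2: taken
and eax, ecx → eax=2&7=2
add edi, 1 → edi=3+1=4
cmp edi, 6  (cmp 4,6)
jl L2: taken
and eax, ecx → eax=2&7=2
add edi, 1 → edi=4+1=5
cmp edi, 6  (cmp 5,6)
jl L2: taken
and eax, ecx → eax=2&7=2
add edi, 1 → edi=5+1=6
cmp edi, 6  (cmp 6,6)
jl L2: not taken
sub ecx, 19 → ecx=7-19=-12
halt.
Total executed instructions: 29.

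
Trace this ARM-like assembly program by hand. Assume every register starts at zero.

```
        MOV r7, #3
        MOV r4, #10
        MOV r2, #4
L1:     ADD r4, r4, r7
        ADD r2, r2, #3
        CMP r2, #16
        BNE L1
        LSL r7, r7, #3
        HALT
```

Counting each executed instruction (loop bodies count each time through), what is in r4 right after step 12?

19

after MOV r7, #3: r7=3
after MOV r4, #10: r4=10
after MOV r2, #4: r2=4
after ADD r4, r4, r7: r4=10+3=13
after ADD r2, r2, #3: r2=4+3=7
CMP r2, #16  (cmp 7,16)
BNE L1: taken
after ADD r4, r4, r7: r4=13+3=16
after ADD r2, r2, #3: r2=7+3=10
CMP r2, #16  (cmp 10,16)
BNE L1: taken
after ADD r4, r4, r7: r4=16+3=19
After step 12: r4 = 19.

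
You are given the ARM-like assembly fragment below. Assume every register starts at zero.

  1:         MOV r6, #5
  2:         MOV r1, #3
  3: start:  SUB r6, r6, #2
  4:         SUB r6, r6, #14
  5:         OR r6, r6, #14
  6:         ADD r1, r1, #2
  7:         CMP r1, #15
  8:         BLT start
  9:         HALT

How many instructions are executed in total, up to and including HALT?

MOV r6, #5 → r6=5
MOV r1, #3 → r1=3
SUB r6, r6, #2 → r6=5-2=3
SUB r6, r6, #14 → r6=3-14=-11
OR r6, r6, #14 → r6=(-11)|14=-1
ADD r1, r1, #2 → r1=3+2=5
CMP r1, #15  (cmp 5,15)
BLT start: taken
SUB r6, r6, #2 → r6=(-1)-2=-3
SUB r6, r6, #14 → r6=(-3)-14=-17
OR r6, r6, #14 → r6=(-17)|14=-17
ADD r1, r1, #2 → r1=5+2=7
CMP r1, #15  (cmp 7,15)
BLT start: taken
SUB r6, r6, #2 → r6=(-17)-2=-19
SUB r6, r6, #14 → r6=(-19)-14=-33
OR r6, r6, #14 → r6=(-33)|14=-33
ADD r1, r1, #2 → r1=7+2=9
CMP r1, #15  (cmp 9,15)
BLT start: taken
SUB r6, r6, #2 → r6=(-33)-2=-35
SUB r6, r6, #14 → r6=(-35)-14=-49
OR r6, r6, #14 → r6=(-49)|14=-49
ADD r1, r1, #2 → r1=9+2=11
CMP r1, #15  (cmp 11,15)
BLT start: taken
SUB r6, r6, #2 → r6=(-49)-2=-51
SUB r6, r6, #14 → r6=(-51)-14=-65
OR r6, r6, #14 → r6=(-65)|14=-65
ADD r1, r1, #2 → r1=11+2=13
CMP r1, #15  (cmp 13,15)
BLT start: taken
SUB r6, r6, #2 → r6=(-65)-2=-67
SUB r6, r6, #14 → r6=(-67)-14=-81
OR r6, r6, #14 → r6=(-81)|14=-81
ADD r1, r1, #2 → r1=13+2=15
CMP r1, #15  (cmp 15,15)
BLT start: not taken
halt.
Total executed instructions: 39.

39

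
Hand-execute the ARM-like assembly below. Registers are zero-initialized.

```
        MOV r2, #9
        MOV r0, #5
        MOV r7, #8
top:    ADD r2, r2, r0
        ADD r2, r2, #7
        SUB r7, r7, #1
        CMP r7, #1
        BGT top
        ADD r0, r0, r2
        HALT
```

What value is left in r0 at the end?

98

MOV r2, #9 → r2=9
MOV r0, #5 → r0=5
MOV r7, #8 → r7=8
ADD r2, r2, r0 → r2=9+5=14
ADD r2, r2, #7 → r2=14+7=21
SUB r7, r7, #1 → r7=8-1=7
CMP r7, #1  (cmp 7,1)
BGT top: taken
ADD r2, r2, r0 → r2=21+5=26
ADD r2, r2, #7 → r2=26+7=33
SUB r7, r7, #1 → r7=7-1=6
CMP r7, #1  (cmp 6,1)
BGT top: taken
ADD r2, r2, r0 → r2=33+5=38
ADD r2, r2, #7 → r2=38+7=45
SUB r7, r7, #1 → r7=6-1=5
CMP r7, #1  (cmp 5,1)
BGT top: taken
ADD r2, r2, r0 → r2=45+5=50
ADD r2, r2, #7 → r2=50+7=57
SUB r7, r7, #1 → r7=5-1=4
CMP r7, #1  (cmp 4,1)
BGT top: taken
ADD r2, r2, r0 → r2=57+5=62
ADD r2, r2, #7 → r2=62+7=69
SUB r7, r7, #1 → r7=4-1=3
CMP r7, #1  (cmp 3,1)
BGT top: taken
ADD r2, r2, r0 → r2=69+5=74
ADD r2, r2, #7 → r2=74+7=81
SUB r7, r7, #1 → r7=3-1=2
CMP r7, #1  (cmp 2,1)
BGT top: taken
ADD r2, r2, r0 → r2=81+5=86
ADD r2, r2, #7 → r2=86+7=93
SUB r7, r7, #1 → r7=2-1=1
CMP r7, #1  (cmp 1,1)
BGT top: not taken
ADD r0, r0, r2 → r0=5+93=98
halt.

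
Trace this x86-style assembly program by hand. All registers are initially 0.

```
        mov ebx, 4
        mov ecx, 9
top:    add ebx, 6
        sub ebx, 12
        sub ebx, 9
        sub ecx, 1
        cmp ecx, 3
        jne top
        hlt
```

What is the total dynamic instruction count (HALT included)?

after mov ebx, 4: ebx=4
after mov ecx, 9: ecx=9
after add ebx, 6: ebx=4+6=10
after sub ebx, 12: ebx=10-12=-2
after sub ebx, 9: ebx=(-2)-9=-11
after sub ecx, 1: ecx=9-1=8
cmp ecx, 3  (cmp 8,3)
jne top: taken
after add ebx, 6: ebx=(-11)+6=-5
after sub ebx, 12: ebx=(-5)-12=-17
after sub ebx, 9: ebx=(-17)-9=-26
after sub ecx, 1: ecx=8-1=7
cmp ecx, 3  (cmp 7,3)
jne top: taken
after add ebx, 6: ebx=(-26)+6=-20
after sub ebx, 12: ebx=(-20)-12=-32
after sub ebx, 9: ebx=(-32)-9=-41
after sub ecx, 1: ecx=7-1=6
cmp ecx, 3  (cmp 6,3)
jne top: taken
after add ebx, 6: ebx=(-41)+6=-35
after sub ebx, 12: ebx=(-35)-12=-47
after sub ebx, 9: ebx=(-47)-9=-56
after sub ecx, 1: ecx=6-1=5
cmp ecx, 3  (cmp 5,3)
jne top: taken
after add ebx, 6: ebx=(-56)+6=-50
after sub ebx, 12: ebx=(-50)-12=-62
after sub ebx, 9: ebx=(-62)-9=-71
after sub ecx, 1: ecx=5-1=4
cmp ecx, 3  (cmp 4,3)
jne top: taken
after add ebx, 6: ebx=(-71)+6=-65
after sub ebx, 12: ebx=(-65)-12=-77
after sub ebx, 9: ebx=(-77)-9=-86
after sub ecx, 1: ecx=4-1=3
cmp ecx, 3  (cmp 3,3)
jne top: not taken
halt.
Total executed instructions: 39.

39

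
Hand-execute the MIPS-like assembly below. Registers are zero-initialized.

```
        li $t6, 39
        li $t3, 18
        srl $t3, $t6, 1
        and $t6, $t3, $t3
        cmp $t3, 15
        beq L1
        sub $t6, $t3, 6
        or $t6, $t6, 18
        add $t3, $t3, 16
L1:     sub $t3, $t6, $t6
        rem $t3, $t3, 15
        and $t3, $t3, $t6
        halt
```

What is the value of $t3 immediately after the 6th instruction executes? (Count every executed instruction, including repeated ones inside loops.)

19

li $t6, 39 → $t6=39
li $t3, 18 → $t3=18
srl $t3, $t6, 1 → $t3=39>>1=19
and $t6, $t3, $t3 → $t6=19&19=19
cmp $t3, 15  (cmp 19,15)
beq L1: not taken
After step 6: $t3 = 19.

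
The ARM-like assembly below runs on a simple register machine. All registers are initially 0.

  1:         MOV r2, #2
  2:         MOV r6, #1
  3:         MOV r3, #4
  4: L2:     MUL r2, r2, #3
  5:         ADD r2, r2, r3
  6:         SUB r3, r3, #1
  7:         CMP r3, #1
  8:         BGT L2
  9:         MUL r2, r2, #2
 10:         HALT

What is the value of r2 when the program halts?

MOV r2, #2 → r2=2
MOV r6, #1 → r6=1
MOV r3, #4 → r3=4
MUL r2, r2, #3 → r2=2*3=6
ADD r2, r2, r3 → r2=6+4=10
SUB r3, r3, #1 → r3=4-1=3
CMP r3, #1  (cmp 3,1)
BGT L2: taken
MUL r2, r2, #3 → r2=10*3=30
ADD r2, r2, r3 → r2=30+3=33
SUB r3, r3, #1 → r3=3-1=2
CMP r3, #1  (cmp 2,1)
BGT L2: taken
MUL r2, r2, #3 → r2=33*3=99
ADD r2, r2, r3 → r2=99+2=101
SUB r3, r3, #1 → r3=2-1=1
CMP r3, #1  (cmp 1,1)
BGT L2: not taken
MUL r2, r2, #2 → r2=101*2=202
halt.

202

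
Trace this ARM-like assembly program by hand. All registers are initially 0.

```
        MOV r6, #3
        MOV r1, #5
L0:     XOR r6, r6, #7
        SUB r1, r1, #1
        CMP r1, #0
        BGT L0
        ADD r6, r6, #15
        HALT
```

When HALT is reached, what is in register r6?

r6=3
r1=5
r6=3^7=4
r1=5-1=4
CMP r1, #0  (cmp 4,0)
BGT L0: taken
r6=4^7=3
r1=4-1=3
CMP r1, #0  (cmp 3,0)
BGT L0: taken
r6=3^7=4
r1=3-1=2
CMP r1, #0  (cmp 2,0)
BGT L0: taken
r6=4^7=3
r1=2-1=1
CMP r1, #0  (cmp 1,0)
BGT L0: taken
r6=3^7=4
r1=1-1=0
CMP r1, #0  (cmp 0,0)
BGT L0: not taken
r6=4+15=19
halt.

19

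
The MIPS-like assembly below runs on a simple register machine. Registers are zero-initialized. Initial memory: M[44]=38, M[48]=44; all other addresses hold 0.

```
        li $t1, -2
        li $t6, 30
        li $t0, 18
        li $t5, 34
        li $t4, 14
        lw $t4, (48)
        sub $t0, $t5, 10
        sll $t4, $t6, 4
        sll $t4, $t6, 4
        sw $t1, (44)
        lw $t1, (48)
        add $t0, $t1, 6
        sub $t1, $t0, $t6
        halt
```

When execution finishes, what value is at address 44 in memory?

$t1=-2
$t6=30
$t0=18
$t5=34
$t4=14
$t4=M[48]=44
$t0=34-10=24
$t4=30<<4=480
$t4=30<<4=480
sw $t1, (44) → M[44]=-2
$t1=M[48]=44
$t0=44+6=50
$t1=50-30=20
halt.

-2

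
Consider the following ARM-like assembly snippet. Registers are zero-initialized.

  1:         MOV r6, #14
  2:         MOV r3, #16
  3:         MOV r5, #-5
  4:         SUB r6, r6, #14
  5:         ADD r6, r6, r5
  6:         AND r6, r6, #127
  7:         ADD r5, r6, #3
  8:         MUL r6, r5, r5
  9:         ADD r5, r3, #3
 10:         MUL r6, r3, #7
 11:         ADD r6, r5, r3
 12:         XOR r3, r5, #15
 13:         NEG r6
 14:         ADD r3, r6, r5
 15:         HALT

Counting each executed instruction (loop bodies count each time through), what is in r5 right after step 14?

19

after MOV r6, #14: r6=14
after MOV r3, #16: r3=16
after MOV r5, #-5: r5=-5
after SUB r6, r6, #14: r6=14-14=0
after ADD r6, r6, r5: r6=0+(-5)=-5
after AND r6, r6, #127: r6=(-5)&127=123
after ADD r5, r6, #3: r5=123+3=126
after MUL r6, r5, r5: r6=126*126=15876
after ADD r5, r3, #3: r5=16+3=19
after MUL r6, r3, #7: r6=16*7=112
after ADD r6, r5, r3: r6=19+16=35
after XOR r3, r5, #15: r3=19^15=28
after NEG r6: r6=-(35)=-35
after ADD r3, r6, r5: r3=(-35)+19=-16
After step 14: r5 = 19.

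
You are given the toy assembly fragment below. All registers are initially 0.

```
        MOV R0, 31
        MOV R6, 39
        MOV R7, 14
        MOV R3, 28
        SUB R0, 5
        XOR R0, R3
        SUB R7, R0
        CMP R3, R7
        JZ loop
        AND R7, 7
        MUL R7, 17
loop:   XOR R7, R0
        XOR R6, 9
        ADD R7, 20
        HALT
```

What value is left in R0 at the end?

6

after MOV R0, 31: R0=31
after MOV R6, 39: R6=39
after MOV R7, 14: R7=14
after MOV R3, 28: R3=28
after SUB R0, 5: R0=31-5=26
after XOR R0, R3: R0=26^28=6
after SUB R7, R0: R7=14-6=8
CMP R3, R7  (cmp 28,8)
JZ loop: not taken
after AND R7, 7: R7=8&7=0
after MUL R7, 17: R7=0*17=0
after XOR R7, R0: R7=0^6=6
after XOR R6, 9: R6=39^9=46
after ADD R7, 20: R7=6+20=26
halt.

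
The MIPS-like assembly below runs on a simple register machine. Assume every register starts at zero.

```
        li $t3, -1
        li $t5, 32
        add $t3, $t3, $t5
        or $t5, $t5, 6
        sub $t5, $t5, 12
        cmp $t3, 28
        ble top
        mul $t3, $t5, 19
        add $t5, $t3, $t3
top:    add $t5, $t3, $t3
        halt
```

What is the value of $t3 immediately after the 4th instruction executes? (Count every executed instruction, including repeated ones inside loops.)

31

$t3=-1
$t5=32
$t3=(-1)+32=31
$t5=32|6=38
After step 4: $t3 = 31.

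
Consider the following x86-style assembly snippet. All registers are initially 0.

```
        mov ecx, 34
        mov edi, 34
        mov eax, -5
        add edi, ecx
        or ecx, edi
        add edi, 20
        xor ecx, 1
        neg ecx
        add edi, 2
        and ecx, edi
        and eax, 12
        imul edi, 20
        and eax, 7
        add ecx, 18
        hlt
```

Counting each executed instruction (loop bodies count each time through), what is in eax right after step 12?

8

mov ecx, 34 → ecx=34
mov edi, 34 → edi=34
mov eax, -5 → eax=-5
add edi, ecx → edi=34+34=68
or ecx, edi → ecx=34|68=102
add edi, 20 → edi=68+20=88
xor ecx, 1 → ecx=102^1=103
neg ecx → ecx=-(103)=-103
add edi, 2 → edi=88+2=90
and ecx, edi → ecx=(-103)&90=24
and eax, 12 → eax=(-5)&12=8
imul edi, 20 → edi=90*20=1800
After step 12: eax = 8.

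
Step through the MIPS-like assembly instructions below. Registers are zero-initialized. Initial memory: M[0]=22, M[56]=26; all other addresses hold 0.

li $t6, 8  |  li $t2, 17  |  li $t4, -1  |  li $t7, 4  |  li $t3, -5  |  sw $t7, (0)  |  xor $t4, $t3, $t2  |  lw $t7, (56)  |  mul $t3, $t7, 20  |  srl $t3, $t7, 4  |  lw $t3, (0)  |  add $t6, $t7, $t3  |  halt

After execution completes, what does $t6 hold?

30

li $t6, 8 → $t6=8
li $t2, 17 → $t2=17
li $t4, -1 → $t4=-1
li $t7, 4 → $t7=4
li $t3, -5 → $t3=-5
sw $t7, (0) → M[0]=4
xor $t4, $t3, $t2 → $t4=(-5)^17=-22
lw $t7, (56) → $t7=M[56]=26
mul $t3, $t7, 20 → $t3=26*20=520
srl $t3, $t7, 4 → $t3=26>>4=1
lw $t3, (0) → $t3=M[0]=4
add $t6, $t7, $t3 → $t6=26+4=30
halt.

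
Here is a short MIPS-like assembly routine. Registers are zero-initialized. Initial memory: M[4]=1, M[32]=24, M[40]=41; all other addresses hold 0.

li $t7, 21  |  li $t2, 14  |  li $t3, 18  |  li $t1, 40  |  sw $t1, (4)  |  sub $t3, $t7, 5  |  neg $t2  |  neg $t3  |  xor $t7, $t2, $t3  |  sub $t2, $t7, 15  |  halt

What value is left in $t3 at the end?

li $t7, 21 → $t7=21
li $t2, 14 → $t2=14
li $t3, 18 → $t3=18
li $t1, 40 → $t1=40
sw $t1, (4) → M[4]=40
sub $t3, $t7, 5 → $t3=21-5=16
neg $t2 → $t2=-(14)=-14
neg $t3 → $t3=-(16)=-16
xor $t7, $t2, $t3 → $t7=(-14)^(-16)=2
sub $t2, $t7, 15 → $t2=2-15=-13
halt.

-16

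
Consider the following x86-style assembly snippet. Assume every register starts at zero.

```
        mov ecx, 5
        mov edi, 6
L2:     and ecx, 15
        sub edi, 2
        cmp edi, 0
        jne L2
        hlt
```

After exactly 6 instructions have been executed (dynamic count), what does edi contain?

4

mov ecx, 5 → ecx=5
mov edi, 6 → edi=6
and ecx, 15 → ecx=5&15=5
sub edi, 2 → edi=6-2=4
cmp edi, 0  (cmp 4,0)
jne L2: taken
After step 6: edi = 4.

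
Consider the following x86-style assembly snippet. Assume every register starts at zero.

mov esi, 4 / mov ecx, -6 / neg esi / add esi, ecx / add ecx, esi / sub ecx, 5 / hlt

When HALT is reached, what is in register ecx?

-21

esi=4
ecx=-6
esi=-(4)=-4
esi=(-4)+(-6)=-10
ecx=(-6)+(-10)=-16
ecx=(-16)-5=-21
halt.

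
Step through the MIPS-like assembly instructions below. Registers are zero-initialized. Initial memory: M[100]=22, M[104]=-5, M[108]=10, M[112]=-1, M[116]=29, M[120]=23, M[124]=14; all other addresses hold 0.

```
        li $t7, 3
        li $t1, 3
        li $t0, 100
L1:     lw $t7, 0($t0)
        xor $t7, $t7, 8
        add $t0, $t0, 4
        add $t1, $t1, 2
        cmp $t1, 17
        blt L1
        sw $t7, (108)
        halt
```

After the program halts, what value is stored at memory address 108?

6

after li $t7, 3: $t7=3
after li $t1, 3: $t1=3
after li $t0, 100: $t0=100
after lw $t7, 0($t0): $t7=M[100]=22
after xor $t7, $t7, 8: $t7=22^8=30
after add $t0, $t0, 4: $t0=100+4=104
after add $t1, $t1, 2: $t1=3+2=5
cmp $t1, 17  (cmp 5,17)
blt L1: taken
after lw $t7, 0($t0): $t7=M[104]=-5
after xor $t7, $t7, 8: $t7=(-5)^8=-13
after add $t0, $t0, 4: $t0=104+4=108
after add $t1, $t1, 2: $t1=5+2=7
cmp $t1, 17  (cmp 7,17)
blt L1: taken
after lw $t7, 0($t0): $t7=M[108]=10
after xor $t7, $t7, 8: $t7=10^8=2
after add $t0, $t0, 4: $t0=108+4=112
after add $t1, $t1, 2: $t1=7+2=9
cmp $t1, 17  (cmp 9,17)
blt L1: taken
after lw $t7, 0($t0): $t7=M[112]=-1
after xor $t7, $t7, 8: $t7=(-1)^8=-9
after add $t0, $t0, 4: $t0=112+4=116
after add $t1, $t1, 2: $t1=9+2=11
cmp $t1, 17  (cmp 11,17)
blt L1: taken
after lw $t7, 0($t0): $t7=M[116]=29
after xor $t7, $t7, 8: $t7=29^8=21
after add $t0, $t0, 4: $t0=116+4=120
after add $t1, $t1, 2: $t1=11+2=13
cmp $t1, 17  (cmp 13,17)
blt L1: taken
after lw $t7, 0($t0): $t7=M[120]=23
after xor $t7, $t7, 8: $t7=23^8=31
after add $t0, $t0, 4: $t0=120+4=124
after add $t1, $t1, 2: $t1=13+2=15
cmp $t1, 17  (cmp 15,17)
blt L1: taken
after lw $t7, 0($t0): $t7=M[124]=14
after xor $t7, $t7, 8: $t7=14^8=6
after add $t0, $t0, 4: $t0=124+4=128
after add $t1, $t1, 2: $t1=15+2=17
cmp $t1, 17  (cmp 17,17)
blt L1: not taken
sw $t7, (108) → M[108]=6
halt.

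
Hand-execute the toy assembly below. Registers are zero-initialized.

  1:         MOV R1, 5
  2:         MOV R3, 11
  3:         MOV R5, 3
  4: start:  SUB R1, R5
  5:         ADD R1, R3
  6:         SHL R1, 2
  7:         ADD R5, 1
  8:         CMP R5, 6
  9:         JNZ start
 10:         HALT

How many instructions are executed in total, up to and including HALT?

MOV R1, 5 → R1=5
MOV R3, 11 → R3=11
MOV R5, 3 → R5=3
SUB R1, R5 → R1=5-3=2
ADD R1, R3 → R1=2+11=13
SHL R1, 2 → R1=13<<2=52
ADD R5, 1 → R5=3+1=4
CMP R5, 6  (cmp 4,6)
JNZ start: taken
SUB R1, R5 → R1=52-4=48
ADD R1, R3 → R1=48+11=59
SHL R1, 2 → R1=59<<2=236
ADD R5, 1 → R5=4+1=5
CMP R5, 6  (cmp 5,6)
JNZ start: taken
SUB R1, R5 → R1=236-5=231
ADD R1, R3 → R1=231+11=242
SHL R1, 2 → R1=242<<2=968
ADD R5, 1 → R5=5+1=6
CMP R5, 6  (cmp 6,6)
JNZ start: not taken
halt.
Total executed instructions: 22.

22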